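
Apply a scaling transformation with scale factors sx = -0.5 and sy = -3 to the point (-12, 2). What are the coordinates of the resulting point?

Scaling matrix:
[[-0.50, 0], [0, -3]]
Result: (-12 × -0.5, 2 × -3) = (6, -6)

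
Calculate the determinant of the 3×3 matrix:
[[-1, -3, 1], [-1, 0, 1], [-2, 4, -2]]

Expansion along first row:
det = -1·det([[0,1],[4,-2]]) - -3·det([[-1,1],[-2,-2]]) + 1·det([[-1,0],[-2,4]])
    = -1·(0·-2 - 1·4) - -3·(-1·-2 - 1·-2) + 1·(-1·4 - 0·-2)
    = -1·-4 - -3·4 + 1·-4
    = 4 + 12 + -4 = 12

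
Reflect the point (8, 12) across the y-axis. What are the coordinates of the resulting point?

Reflection across y-axis: (8, 12) → (-8, 12)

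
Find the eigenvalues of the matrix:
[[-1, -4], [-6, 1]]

Characteristic equation: det(A - λI) = 0
λ² - (trace)λ + (det) = 0
trace = -1 + 1 = 0, det = (-1)(1) - (-4)(-6) = -25
λ² - (0)λ + (-25) = 0
λ = (0 ± √((0)² - 4·(-25))) / 2 = (0 ± √100) / 2
Solving: λ = -5, 5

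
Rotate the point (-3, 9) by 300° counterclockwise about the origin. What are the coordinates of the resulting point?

Rotation matrix for 300°: [[cos 300°, -sin 300°], [sin 300°, cos 300°]] ≈ [[0.500000, 0.866025], [-0.866025, 0.500000]]
[[0.500000, 0.866025], [-0.866025, 0.500000]] × [-3, 9]ᵀ ≈ [6.2942, 7.0981]ᵀ
Result: (6.2942, 7.0981)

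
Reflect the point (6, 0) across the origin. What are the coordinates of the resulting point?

Reflection across origin: (6, 0) → (-6, 0)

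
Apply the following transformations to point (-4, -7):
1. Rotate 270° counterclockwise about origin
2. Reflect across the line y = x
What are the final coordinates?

Step 1: Rotate 270° → (-7, 4)
Step 2: Reflect across line y = x → (4, -7)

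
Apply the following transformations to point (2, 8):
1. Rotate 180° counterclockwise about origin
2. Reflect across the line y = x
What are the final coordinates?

Step 1: Rotate 180° → (-2, -8)
Step 2: Reflect across line y = x → (-8, -2)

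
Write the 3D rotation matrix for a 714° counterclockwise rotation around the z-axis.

Rotation matrix for counterclockwise 714° around z-axis:
cos(714°) = 0.9945, sin(714°) = -0.1045
Result: [[0.9945, 0.1045, 0], [-0.1045, 0.9945, 0], [0, 0, 1]]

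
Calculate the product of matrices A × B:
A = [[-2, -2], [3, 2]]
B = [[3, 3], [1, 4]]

Matrix multiplication:
C[0][0] = -2×3 + -2×1 = -8
C[0][1] = -2×3 + -2×4 = -14
C[1][0] = 3×3 + 2×1 = 11
C[1][1] = 3×3 + 2×4 = 17
Result: [[-8, -14], [11, 17]]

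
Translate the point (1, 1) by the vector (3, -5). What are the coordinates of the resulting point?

Translation by (3, -5) (homogeneous matrix [[1, 0, 3], [0, 1, -5], [0, 0, 1]]):
x' = 1 + 3 = 4
y' = 1 + -5 = -4
Result: (4, -4)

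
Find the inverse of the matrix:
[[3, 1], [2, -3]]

For [[a,b],[c,d]], inverse = (1/det)·[[d,-b],[-c,a]]
det = (3)(-3) - (1)(2) = -9 - 2 = -11
Inverse = (1/-11)·[[-3, -1], [-2, 3]]
= [[3/11, 1/11], [2/11, -3/11]]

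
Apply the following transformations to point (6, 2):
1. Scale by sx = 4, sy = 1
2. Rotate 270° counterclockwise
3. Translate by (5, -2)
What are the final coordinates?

Step 1: Scale → (24, 2)
Step 2: Rotate 270° → (2, -24)
Step 3: Translate → (7, -26)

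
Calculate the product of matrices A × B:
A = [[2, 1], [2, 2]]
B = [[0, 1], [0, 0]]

Matrix multiplication:
C[0][0] = 2×0 + 1×0 = 0
C[0][1] = 2×1 + 1×0 = 2
C[1][0] = 2×0 + 2×0 = 0
C[1][1] = 2×1 + 2×0 = 2
Result: [[0, 2], [0, 2]]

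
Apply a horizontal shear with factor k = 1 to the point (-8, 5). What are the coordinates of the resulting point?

Shear matrix for horizontal shear with factor k = 1:
[[1, 1], [0, 1]]
Result: (-8, 5) → (-3, 5)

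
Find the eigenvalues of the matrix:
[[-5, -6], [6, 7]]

Characteristic equation: det(A - λI) = 0
λ² - (trace)λ + (det) = 0
trace = -5 + 7 = 2, det = (-5)(7) - (-6)(6) = 1
λ² - (2)λ + (1) = 0
λ = (2 ± √((2)² - 4·(1))) / 2 = (2 ± √0) / 2
Solving: λ = 1, 1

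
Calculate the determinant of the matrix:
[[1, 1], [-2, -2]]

For a 2×2 matrix [[a, b], [c, d]], det = ad - bc
det = (1)(-2) - (1)(-2) = -2 - -2 = 0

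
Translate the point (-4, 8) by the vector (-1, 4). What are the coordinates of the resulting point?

Translation by (-1, 4) (homogeneous matrix [[1, 0, -1], [0, 1, 4], [0, 0, 1]]):
x' = -4 + -1 = -5
y' = 8 + 4 = 12
Result: (-5, 12)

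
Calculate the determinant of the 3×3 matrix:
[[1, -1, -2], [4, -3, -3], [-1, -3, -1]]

Expansion along first row:
det = 1·det([[-3,-3],[-3,-1]]) - -1·det([[4,-3],[-1,-1]]) + -2·det([[4,-3],[-1,-3]])
    = 1·(-3·-1 - -3·-3) - -1·(4·-1 - -3·-1) + -2·(4·-3 - -3·-1)
    = 1·-6 - -1·-7 + -2·-15
    = -6 + -7 + 30 = 17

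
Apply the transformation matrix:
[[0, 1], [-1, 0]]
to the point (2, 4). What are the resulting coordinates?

Matrix multiplication:
[[0, 1], [-1, 0]] × [2, 4]ᵀ
= [(0)(2) + (1)(4), (-1)(2) + (0)(4)]ᵀ
= [4, -2]ᵀ
Result: (4, -2)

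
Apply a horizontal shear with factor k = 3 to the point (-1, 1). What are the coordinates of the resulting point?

Shear matrix for horizontal shear with factor k = 3:
[[1, 3], [0, 1]]
Result: (-1, 1) → (2, 1)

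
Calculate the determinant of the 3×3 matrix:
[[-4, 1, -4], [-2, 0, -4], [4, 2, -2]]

Expansion along first row:
det = -4·det([[0,-4],[2,-2]]) - 1·det([[-2,-4],[4,-2]]) + -4·det([[-2,0],[4,2]])
    = -4·(0·-2 - -4·2) - 1·(-2·-2 - -4·4) + -4·(-2·2 - 0·4)
    = -4·8 - 1·20 + -4·-4
    = -32 + -20 + 16 = -36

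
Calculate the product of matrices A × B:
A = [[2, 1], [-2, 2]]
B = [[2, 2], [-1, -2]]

Matrix multiplication:
C[0][0] = 2×2 + 1×-1 = 3
C[0][1] = 2×2 + 1×-2 = 2
C[1][0] = -2×2 + 2×-1 = -6
C[1][1] = -2×2 + 2×-2 = -8
Result: [[3, 2], [-6, -8]]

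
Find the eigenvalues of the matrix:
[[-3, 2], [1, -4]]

Characteristic equation: det(A - λI) = 0
λ² - (trace)λ + (det) = 0
trace = -3 + -4 = -7, det = (-3)(-4) - (2)(1) = 10
λ² - (-7)λ + (10) = 0
λ = (-7 ± √((-7)² - 4·(10))) / 2 = (-7 ± √9) / 2
Solving: λ = -5, -2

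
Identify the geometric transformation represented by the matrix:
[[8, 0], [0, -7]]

This matrix represents: non-uniform scaling by sx = 8, sy = -7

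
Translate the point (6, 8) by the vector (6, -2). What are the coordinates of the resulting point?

Translation by (6, -2) (homogeneous matrix [[1, 0, 6], [0, 1, -2], [0, 0, 1]]):
x' = 6 + 6 = 12
y' = 8 + -2 = 6
Result: (12, 6)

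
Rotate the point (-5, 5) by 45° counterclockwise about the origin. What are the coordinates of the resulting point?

Rotation matrix for 45°: [[cos 45°, -sin 45°], [sin 45°, cos 45°]] ≈ [[0.707107, -0.707107], [0.707107, 0.707107]]
[[0.707107, -0.707107], [0.707107, 0.707107]] × [-5, 5]ᵀ ≈ [-7.0711, 0]ᵀ
Result: (-7.0711, 0)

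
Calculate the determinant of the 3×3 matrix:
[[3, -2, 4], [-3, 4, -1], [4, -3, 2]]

Expansion along first row:
det = 3·det([[4,-1],[-3,2]]) - -2·det([[-3,-1],[4,2]]) + 4·det([[-3,4],[4,-3]])
    = 3·(4·2 - -1·-3) - -2·(-3·2 - -1·4) + 4·(-3·-3 - 4·4)
    = 3·5 - -2·-2 + 4·-7
    = 15 + -4 + -28 = -17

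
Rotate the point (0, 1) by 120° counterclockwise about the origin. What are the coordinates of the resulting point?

Rotation matrix for 120°: [[cos 120°, -sin 120°], [sin 120°, cos 120°]] ≈ [[-0.500000, -0.866025], [0.866025, -0.500000]]
[[-0.500000, -0.866025], [0.866025, -0.500000]] × [0, 1]ᵀ ≈ [-0.8660, -0.5000]ᵀ
Result: (-0.8660, -0.5000)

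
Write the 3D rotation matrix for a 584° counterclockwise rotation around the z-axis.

Rotation matrix for counterclockwise 584° around z-axis:
cos(584°) = -0.7193, sin(584°) = -0.6947
Result: [[-0.7193, 0.6947, 0], [-0.6947, -0.7193, 0], [0, 0, 1]]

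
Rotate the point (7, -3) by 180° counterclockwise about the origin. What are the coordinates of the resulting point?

Rotation matrix for 180°: [[cos 180°, -sin 180°], [sin 180°, cos 180°]] = [[-1, 0], [0, -1]]
[[-1, 0], [0, -1]] × [7, -3]ᵀ = [-7, 3]ᵀ
Result: (-7, 3)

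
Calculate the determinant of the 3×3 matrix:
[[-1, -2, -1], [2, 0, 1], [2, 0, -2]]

Expansion along first row:
det = -1·det([[0,1],[0,-2]]) - -2·det([[2,1],[2,-2]]) + -1·det([[2,0],[2,0]])
    = -1·(0·-2 - 1·0) - -2·(2·-2 - 1·2) + -1·(2·0 - 0·2)
    = -1·0 - -2·-6 + -1·0
    = 0 + -12 + 0 = -12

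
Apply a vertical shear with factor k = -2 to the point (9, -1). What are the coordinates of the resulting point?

Shear matrix for vertical shear with factor k = -2:
[[1, 0], [-2, 1]]
Result: (9, -1) → (9, -19)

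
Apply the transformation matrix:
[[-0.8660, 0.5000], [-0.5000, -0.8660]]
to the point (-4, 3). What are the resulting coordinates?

Matrix multiplication:
[[-0.8660, 0.5000], [-0.5000, -0.8660]] × [-4, 3]ᵀ
= [(-0.8660)(-4) + (0.5000)(3), (-0.5000)(-4) + (-0.8660)(3)]ᵀ
= [4.9640, -0.5980]ᵀ
Result: (4.9640, -0.5980)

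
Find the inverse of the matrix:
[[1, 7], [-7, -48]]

For [[a,b],[c,d]], inverse = (1/det)·[[d,-b],[-c,a]]
det = (1)(-48) - (7)(-7) = -48 - -49 = 1
Inverse = [[-48, -7], [7, 1]]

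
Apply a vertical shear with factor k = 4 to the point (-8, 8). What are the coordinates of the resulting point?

Shear matrix for vertical shear with factor k = 4:
[[1, 0], [4, 1]]
Result: (-8, 8) → (-8, -24)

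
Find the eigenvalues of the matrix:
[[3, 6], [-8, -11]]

Characteristic equation: det(A - λI) = 0
λ² - (trace)λ + (det) = 0
trace = 3 + -11 = -8, det = (3)(-11) - (6)(-8) = 15
λ² - (-8)λ + (15) = 0
λ = (-8 ± √((-8)² - 4·(15))) / 2 = (-8 ± √4) / 2
Solving: λ = -5, -3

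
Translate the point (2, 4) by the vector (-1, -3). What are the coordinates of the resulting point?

Translation by (-1, -3) (homogeneous matrix [[1, 0, -1], [0, 1, -3], [0, 0, 1]]):
x' = 2 + -1 = 1
y' = 4 + -3 = 1
Result: (1, 1)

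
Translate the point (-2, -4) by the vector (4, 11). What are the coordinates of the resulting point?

Translation by (4, 11) (homogeneous matrix [[1, 0, 4], [0, 1, 11], [0, 0, 1]]):
x' = -2 + 4 = 2
y' = -4 + 11 = 7
Result: (2, 7)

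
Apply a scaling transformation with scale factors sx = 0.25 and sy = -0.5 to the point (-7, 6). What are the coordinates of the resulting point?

Scaling matrix:
[[0.25, 0], [0, -0.50]]
Result: (-7 × 0.25, 6 × -0.5) = (-1.75, -3)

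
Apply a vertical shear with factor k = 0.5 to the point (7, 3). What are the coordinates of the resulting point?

Shear matrix for vertical shear with factor k = 0.5:
[[1, 0], [0.50, 1]]
Result: (7, 3) → (7, 6.5)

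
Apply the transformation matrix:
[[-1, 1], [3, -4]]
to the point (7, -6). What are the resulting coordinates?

Matrix multiplication:
[[-1, 1], [3, -4]] × [7, -6]ᵀ
= [(-1)(7) + (1)(-6), (3)(7) + (-4)(-6)]ᵀ
= [-13, 45]ᵀ
Result: (-13, 45)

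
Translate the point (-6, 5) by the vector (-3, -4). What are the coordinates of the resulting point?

Translation by (-3, -4) (homogeneous matrix [[1, 0, -3], [0, 1, -4], [0, 0, 1]]):
x' = -6 + -3 = -9
y' = 5 + -4 = 1
Result: (-9, 1)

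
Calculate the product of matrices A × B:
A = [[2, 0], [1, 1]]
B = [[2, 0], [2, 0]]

Matrix multiplication:
C[0][0] = 2×2 + 0×2 = 4
C[0][1] = 2×0 + 0×0 = 0
C[1][0] = 1×2 + 1×2 = 4
C[1][1] = 1×0 + 1×0 = 0
Result: [[4, 0], [4, 0]]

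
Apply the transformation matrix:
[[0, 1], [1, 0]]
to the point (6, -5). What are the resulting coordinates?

Matrix multiplication:
[[0, 1], [1, 0]] × [6, -5]ᵀ
= [(0)(6) + (1)(-5), (1)(6) + (0)(-5)]ᵀ
= [-5, 6]ᵀ
Result: (-5, 6)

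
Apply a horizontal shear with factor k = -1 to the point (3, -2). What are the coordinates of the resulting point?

Shear matrix for horizontal shear with factor k = -1:
[[1, -1], [0, 1]]
Result: (3, -2) → (5, -2)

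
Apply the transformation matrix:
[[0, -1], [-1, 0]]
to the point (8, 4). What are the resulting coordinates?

Matrix multiplication:
[[0, -1], [-1, 0]] × [8, 4]ᵀ
= [(0)(8) + (-1)(4), (-1)(8) + (0)(4)]ᵀ
= [-4, -8]ᵀ
Result: (-4, -8)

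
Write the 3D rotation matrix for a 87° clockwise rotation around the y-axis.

Rotation matrix for clockwise 87° around y-axis:
A clockwise rotation by 87° is a counterclockwise rotation by -87°.
cos(-87°) = 0.0523, sin(-87°) = -0.9986
Result: [[0.0523, 0, -0.9986], [0, 1, 0], [0.9986, 0, 0.0523]]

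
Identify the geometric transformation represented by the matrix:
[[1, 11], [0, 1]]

This matrix represents: horizontal shear with factor 11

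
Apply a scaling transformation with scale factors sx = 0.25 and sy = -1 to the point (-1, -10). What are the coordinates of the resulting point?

Scaling matrix:
[[0.25, 0], [0, -1]]
Result: (-1 × 0.25, -10 × -1) = (-0.25, 10)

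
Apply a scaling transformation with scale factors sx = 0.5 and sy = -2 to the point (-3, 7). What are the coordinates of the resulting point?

Scaling matrix:
[[0.50, 0], [0, -2]]
Result: (-3 × 0.5, 7 × -2) = (-1.5, -14)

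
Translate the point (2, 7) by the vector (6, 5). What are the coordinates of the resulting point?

Translation by (6, 5) (homogeneous matrix [[1, 0, 6], [0, 1, 5], [0, 0, 1]]):
x' = 2 + 6 = 8
y' = 7 + 5 = 12
Result: (8, 12)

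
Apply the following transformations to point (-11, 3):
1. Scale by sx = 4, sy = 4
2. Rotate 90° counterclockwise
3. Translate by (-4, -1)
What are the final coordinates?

Step 1: Scale → (-44, 12)
Step 2: Rotate 90° → (-12, -44)
Step 3: Translate → (-16, -45)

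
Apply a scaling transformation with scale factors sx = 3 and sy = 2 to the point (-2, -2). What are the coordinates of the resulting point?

Scaling matrix:
[[3, 0], [0, 2]]
Result: (-2 × 3, -2 × 2) = (-6, -4)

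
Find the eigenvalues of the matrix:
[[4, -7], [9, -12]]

Characteristic equation: det(A - λI) = 0
λ² - (trace)λ + (det) = 0
trace = 4 + -12 = -8, det = (4)(-12) - (-7)(9) = 15
λ² - (-8)λ + (15) = 0
λ = (-8 ± √((-8)² - 4·(15))) / 2 = (-8 ± √4) / 2
Solving: λ = -5, -3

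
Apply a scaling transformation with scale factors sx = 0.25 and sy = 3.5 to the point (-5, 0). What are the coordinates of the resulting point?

Scaling matrix:
[[0.25, 0], [0, 3.50]]
Result: (-5 × 0.25, 0 × 3.5) = (-1.25, 0)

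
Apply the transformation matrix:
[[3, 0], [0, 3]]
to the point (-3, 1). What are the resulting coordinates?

Matrix multiplication:
[[3, 0], [0, 3]] × [-3, 1]ᵀ
= [(3)(-3) + (0)(1), (0)(-3) + (3)(1)]ᵀ
= [-9, 3]ᵀ
Result: (-9, 3)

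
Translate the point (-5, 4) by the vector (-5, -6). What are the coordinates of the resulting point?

Translation by (-5, -6) (homogeneous matrix [[1, 0, -5], [0, 1, -6], [0, 0, 1]]):
x' = -5 + -5 = -10
y' = 4 + -6 = -2
Result: (-10, -2)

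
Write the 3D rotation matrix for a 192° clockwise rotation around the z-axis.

Rotation matrix for clockwise 192° around z-axis:
A clockwise rotation by 192° is a counterclockwise rotation by -192°.
cos(-192°) = -0.9781, sin(-192°) = 0.2079
Result: [[-0.9781, -0.2079, 0], [0.2079, -0.9781, 0], [0, 0, 1]]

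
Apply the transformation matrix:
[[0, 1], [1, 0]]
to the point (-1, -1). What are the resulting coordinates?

Matrix multiplication:
[[0, 1], [1, 0]] × [-1, -1]ᵀ
= [(0)(-1) + (1)(-1), (1)(-1) + (0)(-1)]ᵀ
= [-1, -1]ᵀ
Result: (-1, -1)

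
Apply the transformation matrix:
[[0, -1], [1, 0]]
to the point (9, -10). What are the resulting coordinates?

Matrix multiplication:
[[0, -1], [1, 0]] × [9, -10]ᵀ
= [(0)(9) + (-1)(-10), (1)(9) + (0)(-10)]ᵀ
= [10, 9]ᵀ
Result: (10, 9)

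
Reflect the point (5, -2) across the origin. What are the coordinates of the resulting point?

Reflection across origin: (5, -2) → (-5, 2)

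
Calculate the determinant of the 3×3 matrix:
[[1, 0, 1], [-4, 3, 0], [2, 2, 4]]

Expansion along first row:
det = 1·det([[3,0],[2,4]]) - 0·det([[-4,0],[2,4]]) + 1·det([[-4,3],[2,2]])
    = 1·(3·4 - 0·2) - 0·(-4·4 - 0·2) + 1·(-4·2 - 3·2)
    = 1·12 - 0·-16 + 1·-14
    = 12 + 0 + -14 = -2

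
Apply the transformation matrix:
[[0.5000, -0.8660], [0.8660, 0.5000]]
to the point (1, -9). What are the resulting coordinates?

Matrix multiplication:
[[0.5000, -0.8660], [0.8660, 0.5000]] × [1, -9]ᵀ
= [(0.5000)(1) + (-0.8660)(-9), (0.8660)(1) + (0.5000)(-9)]ᵀ
= [8.2940, -3.6340]ᵀ
Result: (8.2940, -3.6340)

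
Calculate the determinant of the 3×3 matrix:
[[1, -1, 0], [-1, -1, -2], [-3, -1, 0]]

Expansion along first row:
det = 1·det([[-1,-2],[-1,0]]) - -1·det([[-1,-2],[-3,0]]) + 0·det([[-1,-1],[-3,-1]])
    = 1·(-1·0 - -2·-1) - -1·(-1·0 - -2·-3) + 0·(-1·-1 - -1·-3)
    = 1·-2 - -1·-6 + 0·-2
    = -2 + -6 + 0 = -8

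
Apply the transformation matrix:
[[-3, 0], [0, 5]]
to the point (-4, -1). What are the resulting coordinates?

Matrix multiplication:
[[-3, 0], [0, 5]] × [-4, -1]ᵀ
= [(-3)(-4) + (0)(-1), (0)(-4) + (5)(-1)]ᵀ
= [12, -5]ᵀ
Result: (12, -5)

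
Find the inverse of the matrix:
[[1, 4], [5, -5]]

For [[a,b],[c,d]], inverse = (1/det)·[[d,-b],[-c,a]]
det = (1)(-5) - (4)(5) = -5 - 20 = -25
Inverse = (1/-25)·[[-5, -4], [-5, 1]]
= [[1/5, 4/25], [1/5, -1/25]]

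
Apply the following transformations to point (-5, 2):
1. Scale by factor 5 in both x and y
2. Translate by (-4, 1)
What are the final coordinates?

Step 1: Scale (-5, 2) by 5 → (-25, 10)
Step 2: Translate by (-4, 1) → (-29, 11)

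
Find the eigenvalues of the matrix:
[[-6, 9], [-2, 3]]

Characteristic equation: det(A - λI) = 0
λ² - (trace)λ + (det) = 0
trace = -6 + 3 = -3, det = (-6)(3) - (9)(-2) = 0
λ² - (-3)λ + (0) = 0
λ = (-3 ± √((-3)² - 4·(0))) / 2 = (-3 ± √9) / 2
Solving: λ = -3, 0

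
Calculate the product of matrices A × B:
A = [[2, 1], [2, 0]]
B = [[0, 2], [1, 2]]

Matrix multiplication:
C[0][0] = 2×0 + 1×1 = 1
C[0][1] = 2×2 + 1×2 = 6
C[1][0] = 2×0 + 0×1 = 0
C[1][1] = 2×2 + 0×2 = 4
Result: [[1, 6], [0, 4]]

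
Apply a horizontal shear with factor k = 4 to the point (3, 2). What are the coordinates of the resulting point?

Shear matrix for horizontal shear with factor k = 4:
[[1, 4], [0, 1]]
Result: (3, 2) → (11, 2)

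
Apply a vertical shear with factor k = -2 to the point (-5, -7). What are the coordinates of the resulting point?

Shear matrix for vertical shear with factor k = -2:
[[1, 0], [-2, 1]]
Result: (-5, -7) → (-5, 3)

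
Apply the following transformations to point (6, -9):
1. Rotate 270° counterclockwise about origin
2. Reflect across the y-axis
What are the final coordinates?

Step 1: Rotate 270° → (-9, -6)
Step 2: Reflect across y-axis → (9, -6)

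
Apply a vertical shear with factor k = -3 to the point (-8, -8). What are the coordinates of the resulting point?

Shear matrix for vertical shear with factor k = -3:
[[1, 0], [-3, 1]]
Result: (-8, -8) → (-8, 16)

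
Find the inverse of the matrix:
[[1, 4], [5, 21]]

For [[a,b],[c,d]], inverse = (1/det)·[[d,-b],[-c,a]]
det = (1)(21) - (4)(5) = 21 - 20 = 1
Inverse = [[21, -4], [-5, 1]]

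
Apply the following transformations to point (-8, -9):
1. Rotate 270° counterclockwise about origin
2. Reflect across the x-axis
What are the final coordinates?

Step 1: Rotate 270° → (-9, 8)
Step 2: Reflect across x-axis → (-9, -8)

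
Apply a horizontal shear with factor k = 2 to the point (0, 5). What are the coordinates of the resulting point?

Shear matrix for horizontal shear with factor k = 2:
[[1, 2], [0, 1]]
Result: (0, 5) → (10, 5)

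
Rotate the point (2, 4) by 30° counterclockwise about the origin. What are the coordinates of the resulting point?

Rotation matrix for 30°: [[cos 30°, -sin 30°], [sin 30°, cos 30°]] ≈ [[0.866025, -0.500000], [0.500000, 0.866025]]
[[0.866025, -0.500000], [0.500000, 0.866025]] × [2, 4]ᵀ ≈ [-0.2679, 4.4641]ᵀ
Result: (-0.2679, 4.4641)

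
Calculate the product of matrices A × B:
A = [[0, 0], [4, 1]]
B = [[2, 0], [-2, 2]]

Matrix multiplication:
C[0][0] = 0×2 + 0×-2 = 0
C[0][1] = 0×0 + 0×2 = 0
C[1][0] = 4×2 + 1×-2 = 6
C[1][1] = 4×0 + 1×2 = 2
Result: [[0, 0], [6, 2]]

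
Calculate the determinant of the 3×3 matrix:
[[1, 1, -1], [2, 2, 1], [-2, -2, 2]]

Expansion along first row:
det = 1·det([[2,1],[-2,2]]) - 1·det([[2,1],[-2,2]]) + -1·det([[2,2],[-2,-2]])
    = 1·(2·2 - 1·-2) - 1·(2·2 - 1·-2) + -1·(2·-2 - 2·-2)
    = 1·6 - 1·6 + -1·0
    = 6 + -6 + 0 = 0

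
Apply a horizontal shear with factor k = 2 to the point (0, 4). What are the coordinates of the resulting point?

Shear matrix for horizontal shear with factor k = 2:
[[1, 2], [0, 1]]
Result: (0, 4) → (8, 4)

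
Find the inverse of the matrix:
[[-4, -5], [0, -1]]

For [[a,b],[c,d]], inverse = (1/det)·[[d,-b],[-c,a]]
det = (-4)(-1) - (-5)(0) = 4 - 0 = 4
Inverse = (1/4)·[[-1, 5], [0, -4]]
= [[-1/4, 5/4], [0, -1]]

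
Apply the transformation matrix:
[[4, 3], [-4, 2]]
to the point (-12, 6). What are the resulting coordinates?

Matrix multiplication:
[[4, 3], [-4, 2]] × [-12, 6]ᵀ
= [(4)(-12) + (3)(6), (-4)(-12) + (2)(6)]ᵀ
= [-30, 60]ᵀ
Result: (-30, 60)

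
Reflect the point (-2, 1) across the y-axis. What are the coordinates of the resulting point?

Reflection across y-axis: (-2, 1) → (2, 1)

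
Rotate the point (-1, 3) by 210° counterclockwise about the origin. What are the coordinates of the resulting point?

Rotation matrix for 210°: [[cos 210°, -sin 210°], [sin 210°, cos 210°]] ≈ [[-0.866025, 0.500000], [-0.500000, -0.866025]]
[[-0.866025, 0.500000], [-0.500000, -0.866025]] × [-1, 3]ᵀ ≈ [2.3660, -2.0981]ᵀ
Result: (2.3660, -2.0981)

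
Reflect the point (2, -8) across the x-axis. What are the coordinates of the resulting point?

Reflection across x-axis: (2, -8) → (2, 8)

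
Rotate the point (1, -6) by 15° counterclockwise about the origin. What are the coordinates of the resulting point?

Rotation matrix for 15°: [[cos 15°, -sin 15°], [sin 15°, cos 15°]] ≈ [[0.965926, -0.258819], [0.258819, 0.965926]]
[[0.965926, -0.258819], [0.258819, 0.965926]] × [1, -6]ᵀ ≈ [2.5188, -5.5367]ᵀ
Result: (2.5188, -5.5367)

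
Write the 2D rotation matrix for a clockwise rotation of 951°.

Rotation matrix formula: [[cos θ, -sin θ], [sin θ, cos θ]]
A clockwise rotation by 951° is equivalent to a counterclockwise rotation by -951°.
For θ = -951°:
cos(-951°) = -0.6293
sin(-951°) = 0.7771
Result: [[-0.6293, -0.7771], [0.7771, -0.6293]]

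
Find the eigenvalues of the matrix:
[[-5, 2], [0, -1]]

Characteristic equation: det(A - λI) = 0
λ² - (trace)λ + (det) = 0
trace = -5 + -1 = -6, det = (-5)(-1) - (2)(0) = 5
λ² - (-6)λ + (5) = 0
λ = (-6 ± √((-6)² - 4·(5))) / 2 = (-6 ± √16) / 2
Solving: λ = -5, -1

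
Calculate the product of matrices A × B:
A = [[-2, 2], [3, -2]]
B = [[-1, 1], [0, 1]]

Matrix multiplication:
C[0][0] = -2×-1 + 2×0 = 2
C[0][1] = -2×1 + 2×1 = 0
C[1][0] = 3×-1 + -2×0 = -3
C[1][1] = 3×1 + -2×1 = 1
Result: [[2, 0], [-3, 1]]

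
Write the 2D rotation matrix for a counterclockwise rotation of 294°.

Rotation matrix formula: [[cos θ, -sin θ], [sin θ, cos θ]]
For θ = 294°:
cos(294°) = 0.4067
sin(294°) = -0.9135
Result: [[0.4067, 0.9135], [-0.9135, 0.4067]]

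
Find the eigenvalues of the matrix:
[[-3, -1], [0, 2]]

Characteristic equation: det(A - λI) = 0
λ² - (trace)λ + (det) = 0
trace = -3 + 2 = -1, det = (-3)(2) - (-1)(0) = -6
λ² - (-1)λ + (-6) = 0
λ = (-1 ± √((-1)² - 4·(-6))) / 2 = (-1 ± √25) / 2
Solving: λ = -3, 2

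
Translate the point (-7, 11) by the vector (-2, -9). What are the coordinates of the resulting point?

Translation by (-2, -9) (homogeneous matrix [[1, 0, -2], [0, 1, -9], [0, 0, 1]]):
x' = -7 + -2 = -9
y' = 11 + -9 = 2
Result: (-9, 2)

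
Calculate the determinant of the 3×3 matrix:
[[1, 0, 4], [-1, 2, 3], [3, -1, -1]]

Expansion along first row:
det = 1·det([[2,3],[-1,-1]]) - 0·det([[-1,3],[3,-1]]) + 4·det([[-1,2],[3,-1]])
    = 1·(2·-1 - 3·-1) - 0·(-1·-1 - 3·3) + 4·(-1·-1 - 2·3)
    = 1·1 - 0·-8 + 4·-5
    = 1 + 0 + -20 = -19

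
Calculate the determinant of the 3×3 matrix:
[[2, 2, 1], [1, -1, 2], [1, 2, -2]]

Expansion along first row:
det = 2·det([[-1,2],[2,-2]]) - 2·det([[1,2],[1,-2]]) + 1·det([[1,-1],[1,2]])
    = 2·(-1·-2 - 2·2) - 2·(1·-2 - 2·1) + 1·(1·2 - -1·1)
    = 2·-2 - 2·-4 + 1·3
    = -4 + 8 + 3 = 7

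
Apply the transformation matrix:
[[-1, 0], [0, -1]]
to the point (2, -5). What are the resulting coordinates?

Matrix multiplication:
[[-1, 0], [0, -1]] × [2, -5]ᵀ
= [(-1)(2) + (0)(-5), (0)(2) + (-1)(-5)]ᵀ
= [-2, 5]ᵀ
Result: (-2, 5)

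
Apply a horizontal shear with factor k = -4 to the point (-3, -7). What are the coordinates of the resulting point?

Shear matrix for horizontal shear with factor k = -4:
[[1, -4], [0, 1]]
Result: (-3, -7) → (25, -7)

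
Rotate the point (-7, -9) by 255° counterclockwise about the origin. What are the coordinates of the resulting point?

Rotation matrix for 255°: [[cos 255°, -sin 255°], [sin 255°, cos 255°]] ≈ [[-0.258819, 0.965926], [-0.965926, -0.258819]]
[[-0.258819, 0.965926], [-0.965926, -0.258819]] × [-7, -9]ᵀ ≈ [-6.8816, 9.0909]ᵀ
Result: (-6.8816, 9.0909)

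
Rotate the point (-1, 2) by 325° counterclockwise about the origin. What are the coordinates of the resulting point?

Rotation matrix for 325°: [[cos 325°, -sin 325°], [sin 325°, cos 325°]] ≈ [[0.819152, 0.573576], [-0.573576, 0.819152]]
[[0.819152, 0.573576], [-0.573576, 0.819152]] × [-1, 2]ᵀ ≈ [0.3280, 2.2119]ᵀ
Result: (0.3280, 2.2119)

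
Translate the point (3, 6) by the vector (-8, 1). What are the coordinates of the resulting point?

Translation by (-8, 1) (homogeneous matrix [[1, 0, -8], [0, 1, 1], [0, 0, 1]]):
x' = 3 + -8 = -5
y' = 6 + 1 = 7
Result: (-5, 7)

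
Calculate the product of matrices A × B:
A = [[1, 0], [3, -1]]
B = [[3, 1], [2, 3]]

Matrix multiplication:
C[0][0] = 1×3 + 0×2 = 3
C[0][1] = 1×1 + 0×3 = 1
C[1][0] = 3×3 + -1×2 = 7
C[1][1] = 3×1 + -1×3 = 0
Result: [[3, 1], [7, 0]]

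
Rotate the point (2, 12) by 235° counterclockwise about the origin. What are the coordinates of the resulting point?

Rotation matrix for 235°: [[cos 235°, -sin 235°], [sin 235°, cos 235°]] ≈ [[-0.573576, 0.819152], [-0.819152, -0.573576]]
[[-0.573576, 0.819152], [-0.819152, -0.573576]] × [2, 12]ᵀ ≈ [8.6827, -8.5212]ᵀ
Result: (8.6827, -8.5212)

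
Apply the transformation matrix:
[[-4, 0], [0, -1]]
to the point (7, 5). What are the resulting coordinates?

Matrix multiplication:
[[-4, 0], [0, -1]] × [7, 5]ᵀ
= [(-4)(7) + (0)(5), (0)(7) + (-1)(5)]ᵀ
= [-28, -5]ᵀ
Result: (-28, -5)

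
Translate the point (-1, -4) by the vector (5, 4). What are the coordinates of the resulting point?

Translation by (5, 4) (homogeneous matrix [[1, 0, 5], [0, 1, 4], [0, 0, 1]]):
x' = -1 + 5 = 4
y' = -4 + 4 = 0
Result: (4, 0)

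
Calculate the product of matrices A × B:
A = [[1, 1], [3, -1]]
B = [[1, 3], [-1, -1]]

Matrix multiplication:
C[0][0] = 1×1 + 1×-1 = 0
C[0][1] = 1×3 + 1×-1 = 2
C[1][0] = 3×1 + -1×-1 = 4
C[1][1] = 3×3 + -1×-1 = 10
Result: [[0, 2], [4, 10]]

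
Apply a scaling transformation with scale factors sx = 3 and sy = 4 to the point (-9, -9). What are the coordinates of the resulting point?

Scaling matrix:
[[3, 0], [0, 4]]
Result: (-9 × 3, -9 × 4) = (-27, -36)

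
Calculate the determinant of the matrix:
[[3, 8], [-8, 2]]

For a 2×2 matrix [[a, b], [c, d]], det = ad - bc
det = (3)(2) - (8)(-8) = 6 - -64 = 70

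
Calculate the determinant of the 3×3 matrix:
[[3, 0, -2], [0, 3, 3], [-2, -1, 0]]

Expansion along first row:
det = 3·det([[3,3],[-1,0]]) - 0·det([[0,3],[-2,0]]) + -2·det([[0,3],[-2,-1]])
    = 3·(3·0 - 3·-1) - 0·(0·0 - 3·-2) + -2·(0·-1 - 3·-2)
    = 3·3 - 0·6 + -2·6
    = 9 + 0 + -12 = -3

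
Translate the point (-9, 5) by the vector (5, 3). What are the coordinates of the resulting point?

Translation by (5, 3) (homogeneous matrix [[1, 0, 5], [0, 1, 3], [0, 0, 1]]):
x' = -9 + 5 = -4
y' = 5 + 3 = 8
Result: (-4, 8)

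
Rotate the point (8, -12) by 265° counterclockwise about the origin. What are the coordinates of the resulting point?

Rotation matrix for 265°: [[cos 265°, -sin 265°], [sin 265°, cos 265°]] ≈ [[-0.087156, 0.996195], [-0.996195, -0.087156]]
[[-0.087156, 0.996195], [-0.996195, -0.087156]] × [8, -12]ᵀ ≈ [-12.6516, -6.9237]ᵀ
Result: (-12.6516, -6.9237)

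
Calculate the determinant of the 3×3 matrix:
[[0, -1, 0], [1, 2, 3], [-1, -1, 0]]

Expansion along first row:
det = 0·det([[2,3],[-1,0]]) - -1·det([[1,3],[-1,0]]) + 0·det([[1,2],[-1,-1]])
    = 0·(2·0 - 3·-1) - -1·(1·0 - 3·-1) + 0·(1·-1 - 2·-1)
    = 0·3 - -1·3 + 0·1
    = 0 + 3 + 0 = 3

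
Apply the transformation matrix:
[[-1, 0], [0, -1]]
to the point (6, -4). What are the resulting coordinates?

Matrix multiplication:
[[-1, 0], [0, -1]] × [6, -4]ᵀ
= [(-1)(6) + (0)(-4), (0)(6) + (-1)(-4)]ᵀ
= [-6, 4]ᵀ
Result: (-6, 4)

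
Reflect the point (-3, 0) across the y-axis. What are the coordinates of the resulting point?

Reflection across y-axis: (-3, 0) → (3, 0)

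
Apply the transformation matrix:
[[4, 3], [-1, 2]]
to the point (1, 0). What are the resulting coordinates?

Matrix multiplication:
[[4, 3], [-1, 2]] × [1, 0]ᵀ
= [(4)(1) + (3)(0), (-1)(1) + (2)(0)]ᵀ
= [4, -1]ᵀ
Result: (4, -1)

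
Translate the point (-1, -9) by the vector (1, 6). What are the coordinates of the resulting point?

Translation by (1, 6) (homogeneous matrix [[1, 0, 1], [0, 1, 6], [0, 0, 1]]):
x' = -1 + 1 = 0
y' = -9 + 6 = -3
Result: (0, -3)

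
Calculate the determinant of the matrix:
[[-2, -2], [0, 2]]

For a 2×2 matrix [[a, b], [c, d]], det = ad - bc
det = (-2)(2) - (-2)(0) = -4 - 0 = -4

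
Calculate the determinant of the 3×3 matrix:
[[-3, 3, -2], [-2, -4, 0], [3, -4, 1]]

Expansion along first row:
det = -3·det([[-4,0],[-4,1]]) - 3·det([[-2,0],[3,1]]) + -2·det([[-2,-4],[3,-4]])
    = -3·(-4·1 - 0·-4) - 3·(-2·1 - 0·3) + -2·(-2·-4 - -4·3)
    = -3·-4 - 3·-2 + -2·20
    = 12 + 6 + -40 = -22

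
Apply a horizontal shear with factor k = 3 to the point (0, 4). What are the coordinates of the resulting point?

Shear matrix for horizontal shear with factor k = 3:
[[1, 3], [0, 1]]
Result: (0, 4) → (12, 4)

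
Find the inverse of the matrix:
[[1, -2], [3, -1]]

For [[a,b],[c,d]], inverse = (1/det)·[[d,-b],[-c,a]]
det = (1)(-1) - (-2)(3) = -1 - -6 = 5
Inverse = (1/5)·[[-1, 2], [-3, 1]]
= [[-1/5, 2/5], [-3/5, 1/5]]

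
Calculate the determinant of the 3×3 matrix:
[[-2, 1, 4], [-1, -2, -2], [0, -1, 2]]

Expansion along first row:
det = -2·det([[-2,-2],[-1,2]]) - 1·det([[-1,-2],[0,2]]) + 4·det([[-1,-2],[0,-1]])
    = -2·(-2·2 - -2·-1) - 1·(-1·2 - -2·0) + 4·(-1·-1 - -2·0)
    = -2·-6 - 1·-2 + 4·1
    = 12 + 2 + 4 = 18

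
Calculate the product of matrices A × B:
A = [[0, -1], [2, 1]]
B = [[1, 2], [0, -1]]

Matrix multiplication:
C[0][0] = 0×1 + -1×0 = 0
C[0][1] = 0×2 + -1×-1 = 1
C[1][0] = 2×1 + 1×0 = 2
C[1][1] = 2×2 + 1×-1 = 3
Result: [[0, 1], [2, 3]]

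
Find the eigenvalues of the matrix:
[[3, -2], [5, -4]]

Characteristic equation: det(A - λI) = 0
λ² - (trace)λ + (det) = 0
trace = 3 + -4 = -1, det = (3)(-4) - (-2)(5) = -2
λ² - (-1)λ + (-2) = 0
λ = (-1 ± √((-1)² - 4·(-2))) / 2 = (-1 ± √9) / 2
Solving: λ = -2, 1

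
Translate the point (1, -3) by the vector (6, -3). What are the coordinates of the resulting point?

Translation by (6, -3) (homogeneous matrix [[1, 0, 6], [0, 1, -3], [0, 0, 1]]):
x' = 1 + 6 = 7
y' = -3 + -3 = -6
Result: (7, -6)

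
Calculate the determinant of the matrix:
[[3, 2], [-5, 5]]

For a 2×2 matrix [[a, b], [c, d]], det = ad - bc
det = (3)(5) - (2)(-5) = 15 - -10 = 25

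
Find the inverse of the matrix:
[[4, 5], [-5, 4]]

For [[a,b],[c,d]], inverse = (1/det)·[[d,-b],[-c,a]]
det = (4)(4) - (5)(-5) = 16 - -25 = 41
Inverse = (1/41)·[[4, -5], [5, 4]]
= [[4/41, -5/41], [5/41, 4/41]]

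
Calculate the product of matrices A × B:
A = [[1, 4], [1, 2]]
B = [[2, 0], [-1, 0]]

Matrix multiplication:
C[0][0] = 1×2 + 4×-1 = -2
C[0][1] = 1×0 + 4×0 = 0
C[1][0] = 1×2 + 2×-1 = 0
C[1][1] = 1×0 + 2×0 = 0
Result: [[-2, 0], [0, 0]]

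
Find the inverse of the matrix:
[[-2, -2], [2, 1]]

For [[a,b],[c,d]], inverse = (1/det)·[[d,-b],[-c,a]]
det = (-2)(1) - (-2)(2) = -2 - -4 = 2
Inverse = (1/2)·[[1, 2], [-2, -2]]
= [[1/2, 1], [-1, -1]]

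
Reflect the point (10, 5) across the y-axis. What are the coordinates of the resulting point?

Reflection across y-axis: (10, 5) → (-10, 5)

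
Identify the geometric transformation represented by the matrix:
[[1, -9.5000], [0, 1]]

This matrix represents: horizontal shear with factor -9.5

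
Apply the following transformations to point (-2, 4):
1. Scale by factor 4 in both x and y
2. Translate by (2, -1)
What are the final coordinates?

Step 1: Scale (-2, 4) by 4 → (-8, 16)
Step 2: Translate by (2, -1) → (-6, 15)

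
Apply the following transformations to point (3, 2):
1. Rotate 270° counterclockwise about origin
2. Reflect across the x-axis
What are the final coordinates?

Step 1: Rotate 270° → (2, -3)
Step 2: Reflect across x-axis → (2, 3)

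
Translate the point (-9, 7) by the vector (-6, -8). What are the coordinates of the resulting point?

Translation by (-6, -8) (homogeneous matrix [[1, 0, -6], [0, 1, -8], [0, 0, 1]]):
x' = -9 + -6 = -15
y' = 7 + -8 = -1
Result: (-15, -1)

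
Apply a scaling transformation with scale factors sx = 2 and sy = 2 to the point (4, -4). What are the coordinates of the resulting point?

Scaling matrix:
[[2, 0], [0, 2]]
Result: (4 × 2, -4 × 2) = (8, -8)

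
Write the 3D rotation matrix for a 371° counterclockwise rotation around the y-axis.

Rotation matrix for counterclockwise 371° around y-axis:
cos(371°) = 0.9816, sin(371°) = 0.1908
Result: [[0.9816, 0, 0.1908], [0, 1, 0], [-0.1908, 0, 0.9816]]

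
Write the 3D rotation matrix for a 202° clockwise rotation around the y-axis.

Rotation matrix for clockwise 202° around y-axis:
A clockwise rotation by 202° is a counterclockwise rotation by -202°.
cos(-202°) = -0.9272, sin(-202°) = 0.3746
Result: [[-0.9272, 0, 0.3746], [0, 1, 0], [-0.3746, 0, -0.9272]]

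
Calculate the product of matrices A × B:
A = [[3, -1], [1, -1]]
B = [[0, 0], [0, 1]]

Matrix multiplication:
C[0][0] = 3×0 + -1×0 = 0
C[0][1] = 3×0 + -1×1 = -1
C[1][0] = 1×0 + -1×0 = 0
C[1][1] = 1×0 + -1×1 = -1
Result: [[0, -1], [0, -1]]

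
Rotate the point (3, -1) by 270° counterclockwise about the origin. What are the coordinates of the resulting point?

Rotation matrix for 270°: [[cos 270°, -sin 270°], [sin 270°, cos 270°]] = [[0, 1], [-1, 0]]
[[0, 1], [-1, 0]] × [3, -1]ᵀ = [-1, -3]ᵀ
Result: (-1, -3)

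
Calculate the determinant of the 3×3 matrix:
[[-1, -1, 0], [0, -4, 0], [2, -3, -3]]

Expansion along first row:
det = -1·det([[-4,0],[-3,-3]]) - -1·det([[0,0],[2,-3]]) + 0·det([[0,-4],[2,-3]])
    = -1·(-4·-3 - 0·-3) - -1·(0·-3 - 0·2) + 0·(0·-3 - -4·2)
    = -1·12 - -1·0 + 0·8
    = -12 + 0 + 0 = -12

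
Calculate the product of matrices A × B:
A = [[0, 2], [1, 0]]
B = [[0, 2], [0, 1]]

Matrix multiplication:
C[0][0] = 0×0 + 2×0 = 0
C[0][1] = 0×2 + 2×1 = 2
C[1][0] = 1×0 + 0×0 = 0
C[1][1] = 1×2 + 0×1 = 2
Result: [[0, 2], [0, 2]]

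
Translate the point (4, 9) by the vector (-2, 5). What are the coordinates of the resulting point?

Translation by (-2, 5) (homogeneous matrix [[1, 0, -2], [0, 1, 5], [0, 0, 1]]):
x' = 4 + -2 = 2
y' = 9 + 5 = 14
Result: (2, 14)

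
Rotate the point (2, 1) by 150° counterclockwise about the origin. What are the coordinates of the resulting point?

Rotation matrix for 150°: [[cos 150°, -sin 150°], [sin 150°, cos 150°]] ≈ [[-0.866025, -0.500000], [0.500000, -0.866025]]
[[-0.866025, -0.500000], [0.500000, -0.866025]] × [2, 1]ᵀ ≈ [-2.2321, 0.1340]ᵀ
Result: (-2.2321, 0.1340)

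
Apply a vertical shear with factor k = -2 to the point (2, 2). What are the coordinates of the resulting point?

Shear matrix for vertical shear with factor k = -2:
[[1, 0], [-2, 1]]
Result: (2, 2) → (2, -2)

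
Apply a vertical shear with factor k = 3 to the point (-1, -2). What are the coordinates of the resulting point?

Shear matrix for vertical shear with factor k = 3:
[[1, 0], [3, 1]]
Result: (-1, -2) → (-1, -5)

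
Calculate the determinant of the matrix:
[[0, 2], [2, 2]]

For a 2×2 matrix [[a, b], [c, d]], det = ad - bc
det = (0)(2) - (2)(2) = 0 - 4 = -4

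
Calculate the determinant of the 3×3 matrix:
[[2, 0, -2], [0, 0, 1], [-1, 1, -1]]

Expansion along first row:
det = 2·det([[0,1],[1,-1]]) - 0·det([[0,1],[-1,-1]]) + -2·det([[0,0],[-1,1]])
    = 2·(0·-1 - 1·1) - 0·(0·-1 - 1·-1) + -2·(0·1 - 0·-1)
    = 2·-1 - 0·1 + -2·0
    = -2 + 0 + 0 = -2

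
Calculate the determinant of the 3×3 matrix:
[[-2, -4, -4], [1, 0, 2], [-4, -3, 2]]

Expansion along first row:
det = -2·det([[0,2],[-3,2]]) - -4·det([[1,2],[-4,2]]) + -4·det([[1,0],[-4,-3]])
    = -2·(0·2 - 2·-3) - -4·(1·2 - 2·-4) + -4·(1·-3 - 0·-4)
    = -2·6 - -4·10 + -4·-3
    = -12 + 40 + 12 = 40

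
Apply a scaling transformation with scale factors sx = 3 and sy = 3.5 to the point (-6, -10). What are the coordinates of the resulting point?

Scaling matrix:
[[3, 0], [0, 3.50]]
Result: (-6 × 3, -10 × 3.5) = (-18, -35)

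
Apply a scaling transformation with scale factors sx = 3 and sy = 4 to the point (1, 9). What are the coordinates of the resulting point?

Scaling matrix:
[[3, 0], [0, 4]]
Result: (1 × 3, 9 × 4) = (3, 36)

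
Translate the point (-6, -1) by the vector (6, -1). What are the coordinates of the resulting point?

Translation by (6, -1) (homogeneous matrix [[1, 0, 6], [0, 1, -1], [0, 0, 1]]):
x' = -6 + 6 = 0
y' = -1 + -1 = -2
Result: (0, -2)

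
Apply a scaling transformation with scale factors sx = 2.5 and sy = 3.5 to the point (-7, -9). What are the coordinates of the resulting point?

Scaling matrix:
[[2.50, 0], [0, 3.50]]
Result: (-7 × 2.5, -9 × 3.5) = (-17.5, -31.5)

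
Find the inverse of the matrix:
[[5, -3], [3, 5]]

For [[a,b],[c,d]], inverse = (1/det)·[[d,-b],[-c,a]]
det = (5)(5) - (-3)(3) = 25 - -9 = 34
Inverse = (1/34)·[[5, 3], [-3, 5]]
= [[5/34, 3/34], [-3/34, 5/34]]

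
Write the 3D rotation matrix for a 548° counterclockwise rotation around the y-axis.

Rotation matrix for counterclockwise 548° around y-axis:
cos(548°) = -0.9903, sin(548°) = -0.1392
Result: [[-0.9903, 0, -0.1392], [0, 1, 0], [0.1392, 0, -0.9903]]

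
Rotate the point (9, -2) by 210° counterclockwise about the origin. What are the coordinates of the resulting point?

Rotation matrix for 210°: [[cos 210°, -sin 210°], [sin 210°, cos 210°]] ≈ [[-0.866025, 0.500000], [-0.500000, -0.866025]]
[[-0.866025, 0.500000], [-0.500000, -0.866025]] × [9, -2]ᵀ ≈ [-8.7942, -2.7679]ᵀ
Result: (-8.7942, -2.7679)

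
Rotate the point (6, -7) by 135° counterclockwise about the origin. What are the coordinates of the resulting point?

Rotation matrix for 135°: [[cos 135°, -sin 135°], [sin 135°, cos 135°]] ≈ [[-0.707107, -0.707107], [0.707107, -0.707107]]
[[-0.707107, -0.707107], [0.707107, -0.707107]] × [6, -7]ᵀ ≈ [0.7071, 9.1924]ᵀ
Result: (0.7071, 9.1924)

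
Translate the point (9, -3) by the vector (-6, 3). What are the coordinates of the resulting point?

Translation by (-6, 3) (homogeneous matrix [[1, 0, -6], [0, 1, 3], [0, 0, 1]]):
x' = 9 + -6 = 3
y' = -3 + 3 = 0
Result: (3, 0)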